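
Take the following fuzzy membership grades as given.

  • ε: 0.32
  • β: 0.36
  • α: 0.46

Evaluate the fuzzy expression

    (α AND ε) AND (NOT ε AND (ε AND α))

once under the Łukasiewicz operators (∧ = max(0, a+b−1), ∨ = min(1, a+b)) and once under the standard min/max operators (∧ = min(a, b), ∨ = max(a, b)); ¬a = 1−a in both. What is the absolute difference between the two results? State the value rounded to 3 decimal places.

0.320

Under Łukasiewicz:
  α AND ε = max(0, a+b−1) on (0.46, 0.32) = 0.00
  NOT ε = 1 − 0.32 = 0.68
  ε AND α = max(0, a+b−1) on (0.32, 0.46) = 0.00
  NOT ε AND (ε AND α) = max(0, a+b−1) on (0.68, 0.00) = 0.00
  (α AND ε) AND (NOT ε AND (ε AND α)) = max(0, a+b−1) on (0.00, 0.00) = 0.00
  → value = 0.0000
Under standard min/max:
  α AND ε = min(a, b) on (0.46, 0.32) = 0.32
  NOT ε = 1 − 0.32 = 0.68
  ε AND α = min(a, b) on (0.32, 0.46) = 0.32
  NOT ε AND (ε AND α) = min(a, b) on (0.68, 0.32) = 0.32
  (α AND ε) AND (NOT ε AND (ε AND α)) = min(a, b) on (0.32, 0.32) = 0.32
  → value = 0.3200
|0.0000 − 0.3200| = 0.320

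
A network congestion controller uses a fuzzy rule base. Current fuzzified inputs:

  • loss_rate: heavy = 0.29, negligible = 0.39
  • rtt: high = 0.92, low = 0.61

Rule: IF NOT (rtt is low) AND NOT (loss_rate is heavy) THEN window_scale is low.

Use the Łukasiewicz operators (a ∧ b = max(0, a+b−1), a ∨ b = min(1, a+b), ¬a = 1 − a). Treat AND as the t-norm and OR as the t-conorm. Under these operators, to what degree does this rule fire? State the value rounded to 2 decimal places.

0.10

firing strength: ¬low=1−0.61=0.39, ¬heavy=1−0.29=0.71; AND[max(0, a+b−1)] → w = 0.10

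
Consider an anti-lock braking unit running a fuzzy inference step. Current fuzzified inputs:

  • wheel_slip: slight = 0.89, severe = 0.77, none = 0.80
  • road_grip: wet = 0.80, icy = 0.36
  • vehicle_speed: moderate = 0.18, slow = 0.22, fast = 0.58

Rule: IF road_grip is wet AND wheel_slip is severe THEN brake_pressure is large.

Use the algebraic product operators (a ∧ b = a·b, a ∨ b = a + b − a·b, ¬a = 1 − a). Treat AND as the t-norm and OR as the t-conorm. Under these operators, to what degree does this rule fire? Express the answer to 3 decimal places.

0.616

firing strength: wet=0.80, severe=0.77; AND[a·b] → w = 0.6160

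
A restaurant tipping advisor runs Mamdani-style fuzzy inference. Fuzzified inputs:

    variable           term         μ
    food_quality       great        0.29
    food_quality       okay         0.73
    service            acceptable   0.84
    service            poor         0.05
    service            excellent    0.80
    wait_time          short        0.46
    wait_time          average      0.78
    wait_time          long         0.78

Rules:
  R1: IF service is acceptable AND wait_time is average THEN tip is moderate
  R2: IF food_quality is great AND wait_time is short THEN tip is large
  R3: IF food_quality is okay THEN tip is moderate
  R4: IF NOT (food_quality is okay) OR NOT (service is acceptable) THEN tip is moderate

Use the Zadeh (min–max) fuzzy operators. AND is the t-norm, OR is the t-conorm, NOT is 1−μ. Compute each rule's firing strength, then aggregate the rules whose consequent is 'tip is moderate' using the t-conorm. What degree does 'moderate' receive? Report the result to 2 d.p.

0.78

R1: acceptable=0.84, average=0.78; AND[min(a, b)] → w = 0.78
R2: great=0.29, short=0.46; AND[min(a, b)] → w = 0.29
R3: okay=0.73 → w = 0.73
R4: ¬okay=1−0.73=0.27, ¬acceptable=1−0.84=0.16; OR[max(a, b)] → w = 0.27
Rules with consequent 'moderate': {R1, R3, R4} → strengths 0.78, 0.73, 0.27
Aggregate via t-conorm [max(a, b)]: 0.78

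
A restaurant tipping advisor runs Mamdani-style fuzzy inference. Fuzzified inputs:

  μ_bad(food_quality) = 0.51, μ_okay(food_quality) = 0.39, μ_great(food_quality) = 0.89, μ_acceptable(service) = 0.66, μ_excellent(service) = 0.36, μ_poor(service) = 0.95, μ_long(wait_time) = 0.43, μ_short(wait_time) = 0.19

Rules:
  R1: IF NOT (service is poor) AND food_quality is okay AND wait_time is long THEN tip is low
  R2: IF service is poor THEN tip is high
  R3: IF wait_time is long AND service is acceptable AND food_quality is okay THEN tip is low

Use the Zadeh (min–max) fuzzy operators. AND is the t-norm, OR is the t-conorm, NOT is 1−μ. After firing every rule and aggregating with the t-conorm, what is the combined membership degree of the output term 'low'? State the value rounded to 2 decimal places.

0.39

R1: ¬poor=1−0.95=0.05, okay=0.39, long=0.43; AND[min(a, b)] → w = 0.05
R2: poor=0.95 → w = 0.95
R3: long=0.43, acceptable=0.66, okay=0.39; AND[min(a, b)] → w = 0.39
Rules with consequent 'low': {R1, R3} → strengths 0.05, 0.39
Aggregate via t-conorm [max(a, b)]: 0.39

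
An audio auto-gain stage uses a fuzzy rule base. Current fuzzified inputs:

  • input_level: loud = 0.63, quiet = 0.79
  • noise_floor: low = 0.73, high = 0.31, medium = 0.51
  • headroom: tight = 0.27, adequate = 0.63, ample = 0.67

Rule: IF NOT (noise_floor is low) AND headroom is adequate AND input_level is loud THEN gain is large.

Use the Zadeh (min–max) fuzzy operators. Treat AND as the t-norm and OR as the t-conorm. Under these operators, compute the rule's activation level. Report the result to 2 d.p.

0.27

firing strength: ¬low=1−0.73=0.27, adequate=0.63, loud=0.63; AND[min(a, b)] → w = 0.27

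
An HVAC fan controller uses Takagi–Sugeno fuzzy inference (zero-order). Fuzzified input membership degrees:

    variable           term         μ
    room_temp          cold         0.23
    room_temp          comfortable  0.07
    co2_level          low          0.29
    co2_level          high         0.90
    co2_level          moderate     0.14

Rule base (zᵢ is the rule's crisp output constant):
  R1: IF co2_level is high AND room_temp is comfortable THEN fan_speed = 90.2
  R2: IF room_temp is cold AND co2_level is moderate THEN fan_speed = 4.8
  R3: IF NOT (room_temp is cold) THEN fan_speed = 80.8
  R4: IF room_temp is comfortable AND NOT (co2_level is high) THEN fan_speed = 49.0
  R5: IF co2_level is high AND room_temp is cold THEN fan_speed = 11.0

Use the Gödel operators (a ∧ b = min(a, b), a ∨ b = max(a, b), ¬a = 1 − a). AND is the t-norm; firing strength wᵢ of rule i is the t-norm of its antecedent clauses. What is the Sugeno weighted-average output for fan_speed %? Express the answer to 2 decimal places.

R1 (z=90.2): high=0.90, comfortable=0.07; AND[min(a, b)] → w = 0.07
R2 (z=4.8): cold=0.23, moderate=0.14; AND[min(a, b)] → w = 0.14
R3 (z=80.8): ¬cold=1−0.23=0.77 → w = 0.77
R4 (z=49.0): comfortable=0.07, ¬high=1−0.90=0.10; AND[min(a, b)] → w = 0.07
R5 (z=11.0): high=0.90, cold=0.23; AND[min(a, b)] → w = 0.23
Weighted average = (0.07·90.2 + 0.14·4.8 + 0.77·80.8 + 0.07·49.0 + 0.23·11.0) / (0.07 + 0.14 + 0.77 + 0.07 + 0.23)
  = 75.1620 / 1.2800 = 58.72

58.72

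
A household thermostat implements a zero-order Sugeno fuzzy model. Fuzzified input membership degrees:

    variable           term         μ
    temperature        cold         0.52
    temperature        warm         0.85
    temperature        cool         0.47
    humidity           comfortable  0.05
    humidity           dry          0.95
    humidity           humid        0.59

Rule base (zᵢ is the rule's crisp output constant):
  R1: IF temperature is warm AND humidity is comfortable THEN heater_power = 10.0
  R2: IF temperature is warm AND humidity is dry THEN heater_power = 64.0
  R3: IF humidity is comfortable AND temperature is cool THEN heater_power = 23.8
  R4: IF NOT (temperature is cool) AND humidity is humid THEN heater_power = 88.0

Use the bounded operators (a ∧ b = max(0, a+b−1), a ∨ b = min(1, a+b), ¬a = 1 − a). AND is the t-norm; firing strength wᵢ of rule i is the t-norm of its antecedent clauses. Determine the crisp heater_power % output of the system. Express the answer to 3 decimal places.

R1 (z=10.0): warm=0.85, comfortable=0.05; AND[max(0, a+b−1)] → w = 0.00
R2 (z=64.0): warm=0.85, dry=0.95; AND[max(0, a+b−1)] → w = 0.80
R3 (z=23.8): comfortable=0.05, cool=0.47; AND[max(0, a+b−1)] → w = 0.00
R4 (z=88.0): ¬cool=1−0.47=0.53, humid=0.59; AND[max(0, a+b−1)] → w = 0.12
Weighted average = (0.00·10.0 + 0.80·64.0 + 0.00·23.8 + 0.12·88.0) / (0.00 + 0.80 + 0.00 + 0.12)
  = 61.7600 / 0.9200 = 67.130

67.130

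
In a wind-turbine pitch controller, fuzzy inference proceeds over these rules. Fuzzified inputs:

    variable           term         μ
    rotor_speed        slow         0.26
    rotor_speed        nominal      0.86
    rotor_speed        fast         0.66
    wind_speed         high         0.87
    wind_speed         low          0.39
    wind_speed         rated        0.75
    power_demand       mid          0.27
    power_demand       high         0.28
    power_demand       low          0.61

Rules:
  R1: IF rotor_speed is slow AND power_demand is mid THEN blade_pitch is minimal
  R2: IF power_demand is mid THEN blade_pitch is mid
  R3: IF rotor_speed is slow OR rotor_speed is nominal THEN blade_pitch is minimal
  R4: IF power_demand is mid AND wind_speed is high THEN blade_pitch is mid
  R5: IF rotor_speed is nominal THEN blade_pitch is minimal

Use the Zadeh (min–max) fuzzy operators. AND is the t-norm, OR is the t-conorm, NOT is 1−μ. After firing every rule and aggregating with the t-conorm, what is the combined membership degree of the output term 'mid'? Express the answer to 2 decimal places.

0.27

R1: slow=0.26, mid=0.27; AND[min(a, b)] → w = 0.26
R2: mid=0.27 → w = 0.27
R3: slow=0.26, nominal=0.86; OR[max(a, b)] → w = 0.86
R4: mid=0.27, high=0.87; AND[min(a, b)] → w = 0.27
R5: nominal=0.86 → w = 0.86
Rules with consequent 'mid': {R2, R4} → strengths 0.27, 0.27
Aggregate via t-conorm [max(a, b)]: 0.27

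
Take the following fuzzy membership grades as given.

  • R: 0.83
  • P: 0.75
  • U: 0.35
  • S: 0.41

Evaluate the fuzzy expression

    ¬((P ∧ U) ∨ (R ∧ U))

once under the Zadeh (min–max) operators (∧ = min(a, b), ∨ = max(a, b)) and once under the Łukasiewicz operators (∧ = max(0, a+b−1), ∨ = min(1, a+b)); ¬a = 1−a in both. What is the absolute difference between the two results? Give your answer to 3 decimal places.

Under Zadeh (min–max):
  P ∧ U = min(a, b) on (0.75, 0.35) = 0.35
  R ∧ U = min(a, b) on (0.83, 0.35) = 0.35
  (P ∧ U) ∨ (R ∧ U) = max(a, b) on (0.35, 0.35) = 0.35
  ¬((P ∧ U) ∨ (R ∧ U)) = 1 − 0.35 = 0.65
  → value = 0.6500
Under Łukasiewicz:
  P ∧ U = max(0, a+b−1) on (0.75, 0.35) = 0.10
  R ∧ U = max(0, a+b−1) on (0.83, 0.35) = 0.18
  (P ∧ U) ∨ (R ∧ U) = min(1, a+b) on (0.10, 0.18) = 0.28
  ¬((P ∧ U) ∨ (R ∧ U)) = 1 − 0.28 = 0.72
  → value = 0.7200
|0.6500 − 0.7200| = 0.070

0.070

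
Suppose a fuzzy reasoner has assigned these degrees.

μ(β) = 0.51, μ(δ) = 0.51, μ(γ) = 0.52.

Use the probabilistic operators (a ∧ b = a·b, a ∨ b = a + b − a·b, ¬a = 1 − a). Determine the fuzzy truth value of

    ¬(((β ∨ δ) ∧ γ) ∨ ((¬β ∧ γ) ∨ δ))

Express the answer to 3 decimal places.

β ∨ δ = a + b − a·b on (0.5100, 0.5100) = 0.7599
(β ∨ δ) ∧ γ = a·b on (0.7599, 0.5200) = 0.3951
¬β = 1 − 0.5100 = 0.4900
¬β ∧ γ = a·b on (0.4900, 0.5200) = 0.2548
(¬β ∧ γ) ∨ δ = a + b − a·b on (0.2548, 0.5100) = 0.6349
((β ∨ δ) ∧ γ) ∨ ((¬β ∧ γ) ∨ δ) = a + b − a·b on (0.3951, 0.6349) = 0.7791
¬(((β ∨ δ) ∧ γ) ∨ ((¬β ∧ γ) ∨ δ)) = 1 − 0.7791 = 0.2209

0.221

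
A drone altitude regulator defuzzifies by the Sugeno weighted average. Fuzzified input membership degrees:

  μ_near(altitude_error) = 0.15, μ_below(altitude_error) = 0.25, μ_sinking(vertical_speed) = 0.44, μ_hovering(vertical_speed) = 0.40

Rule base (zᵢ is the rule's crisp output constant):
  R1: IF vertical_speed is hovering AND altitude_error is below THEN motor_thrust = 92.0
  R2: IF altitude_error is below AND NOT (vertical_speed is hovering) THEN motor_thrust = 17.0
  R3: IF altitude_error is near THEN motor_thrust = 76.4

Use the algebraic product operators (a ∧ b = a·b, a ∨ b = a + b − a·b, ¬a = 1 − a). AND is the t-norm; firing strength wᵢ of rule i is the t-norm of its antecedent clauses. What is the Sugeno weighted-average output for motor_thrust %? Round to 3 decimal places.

58.025

R1 (z=92.0): hovering=0.40, below=0.25; AND[a·b] → w = 0.1000
R2 (z=17.0): below=0.25, ¬hovering=1−0.40=0.60; AND[a·b] → w = 0.1500
R3 (z=76.4): near=0.15 → w = 0.1500
Weighted average = (0.1000·92.0 + 0.1500·17.0 + 0.1500·76.4) / (0.1000 + 0.1500 + 0.1500)
  = 23.2100 / 0.4000 = 58.025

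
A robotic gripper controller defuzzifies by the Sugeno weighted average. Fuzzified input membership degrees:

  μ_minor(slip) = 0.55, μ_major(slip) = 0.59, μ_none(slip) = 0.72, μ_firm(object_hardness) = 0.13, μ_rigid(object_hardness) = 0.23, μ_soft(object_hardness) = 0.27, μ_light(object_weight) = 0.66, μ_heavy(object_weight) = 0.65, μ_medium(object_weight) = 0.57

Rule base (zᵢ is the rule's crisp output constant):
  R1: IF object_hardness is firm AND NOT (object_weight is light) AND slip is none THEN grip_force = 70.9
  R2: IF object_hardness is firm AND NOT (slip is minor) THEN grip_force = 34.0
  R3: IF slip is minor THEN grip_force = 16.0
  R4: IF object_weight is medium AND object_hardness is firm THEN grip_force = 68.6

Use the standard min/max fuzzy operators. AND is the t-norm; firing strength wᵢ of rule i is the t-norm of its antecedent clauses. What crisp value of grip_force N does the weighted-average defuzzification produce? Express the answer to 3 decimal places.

33.356

R1 (z=70.9): firm=0.13, ¬light=1−0.66=0.34, none=0.72; AND[min(a, b)] → w = 0.13
R2 (z=34.0): firm=0.13, ¬minor=1−0.55=0.45; AND[min(a, b)] → w = 0.13
R3 (z=16.0): minor=0.55 → w = 0.55
R4 (z=68.6): medium=0.57, firm=0.13; AND[min(a, b)] → w = 0.13
Weighted average = (0.13·70.9 + 0.13·34.0 + 0.55·16.0 + 0.13·68.6) / (0.13 + 0.13 + 0.55 + 0.13)
  = 31.3550 / 0.9400 = 33.356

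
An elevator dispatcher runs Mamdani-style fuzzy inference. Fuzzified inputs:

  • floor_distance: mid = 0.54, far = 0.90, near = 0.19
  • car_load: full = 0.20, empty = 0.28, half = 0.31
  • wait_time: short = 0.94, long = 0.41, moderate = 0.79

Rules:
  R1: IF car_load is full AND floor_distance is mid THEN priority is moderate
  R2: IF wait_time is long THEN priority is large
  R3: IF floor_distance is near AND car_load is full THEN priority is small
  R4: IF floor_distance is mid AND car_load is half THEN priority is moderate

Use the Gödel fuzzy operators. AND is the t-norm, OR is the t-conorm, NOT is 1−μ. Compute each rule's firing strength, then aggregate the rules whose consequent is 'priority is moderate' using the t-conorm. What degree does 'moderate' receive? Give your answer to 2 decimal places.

0.31

R1: full=0.20, mid=0.54; AND[min(a, b)] → w = 0.20
R2: long=0.41 → w = 0.41
R3: near=0.19, full=0.20; AND[min(a, b)] → w = 0.19
R4: mid=0.54, half=0.31; AND[min(a, b)] → w = 0.31
Rules with consequent 'moderate': {R1, R4} → strengths 0.20, 0.31
Aggregate via t-conorm [max(a, b)]: 0.31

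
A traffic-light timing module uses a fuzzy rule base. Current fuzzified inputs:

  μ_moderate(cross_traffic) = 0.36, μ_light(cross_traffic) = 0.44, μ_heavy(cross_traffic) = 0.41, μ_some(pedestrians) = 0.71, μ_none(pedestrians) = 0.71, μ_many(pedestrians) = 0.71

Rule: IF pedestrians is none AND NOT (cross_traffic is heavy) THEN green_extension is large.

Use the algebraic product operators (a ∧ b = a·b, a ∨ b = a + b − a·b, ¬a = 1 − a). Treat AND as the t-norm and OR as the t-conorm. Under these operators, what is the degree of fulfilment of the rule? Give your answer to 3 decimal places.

firing strength: none=0.71, ¬heavy=1−0.41=0.59; AND[a·b] → w = 0.4189

0.419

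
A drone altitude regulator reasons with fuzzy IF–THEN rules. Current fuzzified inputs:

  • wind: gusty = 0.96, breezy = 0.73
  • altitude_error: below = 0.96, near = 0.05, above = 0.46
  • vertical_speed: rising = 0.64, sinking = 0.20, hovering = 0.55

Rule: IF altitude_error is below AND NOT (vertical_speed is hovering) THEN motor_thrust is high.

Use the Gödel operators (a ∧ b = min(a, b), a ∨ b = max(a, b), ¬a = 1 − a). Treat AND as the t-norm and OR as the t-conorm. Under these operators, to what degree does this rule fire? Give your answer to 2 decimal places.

firing strength: below=0.96, ¬hovering=1−0.55=0.45; AND[min(a, b)] → w = 0.45

0.45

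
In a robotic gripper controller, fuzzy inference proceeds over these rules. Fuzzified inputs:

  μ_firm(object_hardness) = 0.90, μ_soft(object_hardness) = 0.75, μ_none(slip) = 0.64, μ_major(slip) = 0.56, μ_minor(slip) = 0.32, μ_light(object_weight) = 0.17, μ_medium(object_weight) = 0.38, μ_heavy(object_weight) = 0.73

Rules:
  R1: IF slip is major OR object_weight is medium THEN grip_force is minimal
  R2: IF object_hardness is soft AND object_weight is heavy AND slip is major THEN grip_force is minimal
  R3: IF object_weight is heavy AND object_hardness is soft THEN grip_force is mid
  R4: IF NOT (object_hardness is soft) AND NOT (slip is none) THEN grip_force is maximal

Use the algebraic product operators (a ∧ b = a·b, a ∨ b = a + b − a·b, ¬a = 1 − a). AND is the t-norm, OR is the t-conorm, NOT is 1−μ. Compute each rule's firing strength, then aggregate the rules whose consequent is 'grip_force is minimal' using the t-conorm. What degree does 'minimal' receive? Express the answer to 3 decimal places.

R1: major=0.56, medium=0.38; OR[a + b − a·b] → w = 0.7272
R2: soft=0.75, heavy=0.73, major=0.56; AND[a·b] → w = 0.3066
R3: heavy=0.73, soft=0.75; AND[a·b] → w = 0.5475
R4: ¬soft=1−0.75=0.25, ¬none=1−0.64=0.36; AND[a·b] → w = 0.0900
Rules with consequent 'minimal': {R1, R2} → strengths 0.7272, 0.3066
Aggregate via t-conorm [a + b − a·b]: 0.8108

0.811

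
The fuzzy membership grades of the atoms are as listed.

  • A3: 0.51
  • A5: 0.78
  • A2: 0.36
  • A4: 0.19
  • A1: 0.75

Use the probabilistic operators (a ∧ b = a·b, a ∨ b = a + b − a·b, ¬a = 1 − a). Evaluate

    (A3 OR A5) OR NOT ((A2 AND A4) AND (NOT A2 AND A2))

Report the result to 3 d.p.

A3 OR A5 = a + b − a·b on (0.5100, 0.7800) = 0.8922
A2 AND A4 = a·b on (0.3600, 0.1900) = 0.0684
NOT A2 = 1 − 0.3600 = 0.6400
NOT A2 AND A2 = a·b on (0.6400, 0.3600) = 0.2304
(A2 AND A4) AND (NOT A2 AND A2) = a·b on (0.0684, 0.2304) = 0.0158
NOT ((A2 AND A4) AND (NOT A2 AND A2)) = 1 − 0.0158 = 0.9842
(A3 OR A5) OR NOT ((A2 AND A4) AND (NOT A2 AND A2)) = a + b − a·b on (0.8922, 0.9842) = 0.9983

0.998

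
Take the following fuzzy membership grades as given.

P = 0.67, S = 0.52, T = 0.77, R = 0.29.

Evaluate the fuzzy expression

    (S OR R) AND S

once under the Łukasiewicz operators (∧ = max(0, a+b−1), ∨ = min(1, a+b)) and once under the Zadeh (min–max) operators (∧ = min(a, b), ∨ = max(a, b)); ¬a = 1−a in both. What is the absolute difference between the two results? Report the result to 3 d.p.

Under Łukasiewicz:
  S OR R = min(1, a+b) on (0.52, 0.29) = 0.81
  (S OR R) AND S = max(0, a+b−1) on (0.81, 0.52) = 0.33
  → value = 0.3300
Under Zadeh (min–max):
  S OR R = max(a, b) on (0.52, 0.29) = 0.52
  (S OR R) AND S = min(a, b) on (0.52, 0.52) = 0.52
  → value = 0.5200
|0.3300 − 0.5200| = 0.190

0.190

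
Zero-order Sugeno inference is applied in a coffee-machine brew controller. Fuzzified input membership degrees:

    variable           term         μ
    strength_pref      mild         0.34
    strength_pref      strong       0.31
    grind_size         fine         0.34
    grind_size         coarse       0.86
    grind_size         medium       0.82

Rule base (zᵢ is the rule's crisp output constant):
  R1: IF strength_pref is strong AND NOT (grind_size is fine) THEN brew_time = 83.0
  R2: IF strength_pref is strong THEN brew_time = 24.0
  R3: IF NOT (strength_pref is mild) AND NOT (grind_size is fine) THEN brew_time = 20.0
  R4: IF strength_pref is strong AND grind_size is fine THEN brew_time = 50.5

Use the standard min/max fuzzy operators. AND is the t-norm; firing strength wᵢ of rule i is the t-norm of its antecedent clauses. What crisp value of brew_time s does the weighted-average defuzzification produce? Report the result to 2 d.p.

R1 (z=83.0): strong=0.31, ¬fine=1−0.34=0.66; AND[min(a, b)] → w = 0.31
R2 (z=24.0): strong=0.31 → w = 0.31
R3 (z=20.0): ¬mild=1−0.34=0.66, ¬fine=1−0.34=0.66; AND[min(a, b)] → w = 0.66
R4 (z=50.5): strong=0.31, fine=0.34; AND[min(a, b)] → w = 0.31
Weighted average = (0.31·83.0 + 0.31·24.0 + 0.66·20.0 + 0.31·50.5) / (0.31 + 0.31 + 0.66 + 0.31)
  = 62.0250 / 1.5900 = 39.01

39.01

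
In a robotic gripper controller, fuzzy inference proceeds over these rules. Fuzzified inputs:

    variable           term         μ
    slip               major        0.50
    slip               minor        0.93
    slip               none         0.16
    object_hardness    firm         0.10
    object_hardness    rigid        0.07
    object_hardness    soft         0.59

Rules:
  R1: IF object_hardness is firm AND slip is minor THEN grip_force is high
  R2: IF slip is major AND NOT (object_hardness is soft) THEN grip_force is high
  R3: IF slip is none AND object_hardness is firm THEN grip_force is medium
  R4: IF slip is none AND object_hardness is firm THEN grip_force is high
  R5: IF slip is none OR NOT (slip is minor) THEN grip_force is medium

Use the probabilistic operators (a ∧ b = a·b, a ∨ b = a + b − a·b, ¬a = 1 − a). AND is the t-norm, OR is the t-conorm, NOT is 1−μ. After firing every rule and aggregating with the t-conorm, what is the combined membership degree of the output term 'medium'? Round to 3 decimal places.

R1: firm=0.10, minor=0.93; AND[a·b] → w = 0.0930
R2: major=0.50, ¬soft=1−0.59=0.41; AND[a·b] → w = 0.2050
R3: none=0.16, firm=0.10; AND[a·b] → w = 0.0160
R4: none=0.16, firm=0.10; AND[a·b] → w = 0.0160
R5: none=0.16, ¬minor=1−0.93=0.07; OR[a + b − a·b] → w = 0.2188
Rules with consequent 'medium': {R3, R5} → strengths 0.0160, 0.2188
Aggregate via t-conorm [a + b − a·b]: 0.2313

0.231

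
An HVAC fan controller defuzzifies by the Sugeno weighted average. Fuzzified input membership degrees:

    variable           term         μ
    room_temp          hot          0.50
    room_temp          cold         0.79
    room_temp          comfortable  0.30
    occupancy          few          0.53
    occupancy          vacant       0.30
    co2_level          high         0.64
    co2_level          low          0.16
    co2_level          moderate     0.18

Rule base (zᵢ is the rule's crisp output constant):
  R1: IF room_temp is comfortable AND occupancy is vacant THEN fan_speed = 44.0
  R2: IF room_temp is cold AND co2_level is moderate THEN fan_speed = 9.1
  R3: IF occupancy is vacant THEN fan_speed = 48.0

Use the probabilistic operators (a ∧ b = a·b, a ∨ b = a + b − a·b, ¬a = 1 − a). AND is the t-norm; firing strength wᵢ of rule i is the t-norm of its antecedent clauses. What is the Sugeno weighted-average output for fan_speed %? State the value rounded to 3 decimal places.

R1 (z=44.0): comfortable=0.30, vacant=0.30; AND[a·b] → w = 0.0900
R2 (z=9.1): cold=0.79, moderate=0.18; AND[a·b] → w = 0.1422
R3 (z=48.0): vacant=0.30 → w = 0.3000
Weighted average = (0.0900·44.0 + 0.1422·9.1 + 0.3000·48.0) / (0.0900 + 0.1422 + 0.3000)
  = 19.6540 / 0.5322 = 36.930

36.930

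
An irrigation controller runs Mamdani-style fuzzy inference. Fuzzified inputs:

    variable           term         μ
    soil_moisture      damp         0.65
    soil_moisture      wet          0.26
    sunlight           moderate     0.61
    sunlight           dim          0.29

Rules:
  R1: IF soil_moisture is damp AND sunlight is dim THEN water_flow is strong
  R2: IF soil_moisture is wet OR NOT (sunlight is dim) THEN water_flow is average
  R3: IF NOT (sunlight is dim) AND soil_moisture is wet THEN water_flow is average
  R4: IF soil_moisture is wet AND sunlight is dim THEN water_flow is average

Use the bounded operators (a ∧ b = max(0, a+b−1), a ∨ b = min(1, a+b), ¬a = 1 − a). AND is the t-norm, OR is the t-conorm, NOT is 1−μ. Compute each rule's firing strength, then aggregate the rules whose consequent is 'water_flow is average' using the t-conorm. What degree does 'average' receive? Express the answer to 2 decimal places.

R1: damp=0.65, dim=0.29; AND[max(0, a+b−1)] → w = 0.00
R2: wet=0.26, ¬dim=1−0.29=0.71; OR[min(1, a+b)] → w = 0.97
R3: ¬dim=1−0.29=0.71, wet=0.26; AND[max(0, a+b−1)] → w = 0.00
R4: wet=0.26, dim=0.29; AND[max(0, a+b−1)] → w = 0.00
Rules with consequent 'average': {R2, R3, R4} → strengths 0.97, 0.00, 0.00
Aggregate via t-conorm [min(1, a+b)]: 0.97

0.97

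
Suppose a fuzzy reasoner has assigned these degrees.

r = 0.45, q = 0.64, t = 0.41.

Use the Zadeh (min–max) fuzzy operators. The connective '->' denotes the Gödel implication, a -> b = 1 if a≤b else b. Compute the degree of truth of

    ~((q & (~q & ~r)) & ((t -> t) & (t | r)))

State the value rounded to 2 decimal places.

0.64

~q = 1 − 0.64 = 0.36
~r = 1 − 0.45 = 0.55
~q & ~r = min(a, b) on (0.36, 0.55) = 0.36
q & (~q & ~r) = min(a, b) on (0.64, 0.36) = 0.36
t -> t  [Gödel: 1 if a≤b else b] with a=0.41, b=0.41 → 1.00
t | r = max(a, b) on (0.41, 0.45) = 0.45
(t -> t) & (t | r) = min(a, b) on (1.00, 0.45) = 0.45
(q & (~q & ~r)) & ((t -> t) & (t | r)) = min(a, b) on (0.36, 0.45) = 0.36
~((q & (~q & ~r)) & ((t -> t) & (t | r))) = 1 − 0.36 = 0.64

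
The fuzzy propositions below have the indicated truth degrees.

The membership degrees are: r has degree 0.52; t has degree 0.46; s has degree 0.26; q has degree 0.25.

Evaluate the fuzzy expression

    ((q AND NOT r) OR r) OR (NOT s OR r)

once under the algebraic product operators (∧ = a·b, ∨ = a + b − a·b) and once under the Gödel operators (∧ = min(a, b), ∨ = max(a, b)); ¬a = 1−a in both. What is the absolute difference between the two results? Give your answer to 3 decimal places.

Under algebraic product:
  NOT r = 1 − 0.5200 = 0.4800
  q AND NOT r = a·b on (0.2500, 0.4800) = 0.1200
  (q AND NOT r) OR r = a + b − a·b on (0.1200, 0.5200) = 0.5776
  NOT s = 1 − 0.2600 = 0.7400
  NOT s OR r = a + b − a·b on (0.7400, 0.5200) = 0.8752
  ((q AND NOT r) OR r) OR (NOT s OR r) = a + b − a·b on (0.5776, 0.8752) = 0.9473
  → value = 0.9473
Under Gödel:
  NOT r = 1 − 0.52 = 0.48
  q AND NOT r = min(a, b) on (0.25, 0.48) = 0.25
  (q AND NOT r) OR r = max(a, b) on (0.25, 0.52) = 0.52
  NOT s = 1 − 0.26 = 0.74
  NOT s OR r = max(a, b) on (0.74, 0.52) = 0.74
  ((q AND NOT r) OR r) OR (NOT s OR r) = max(a, b) on (0.52, 0.74) = 0.74
  → value = 0.7400
|0.9473 − 0.7400| = 0.207

0.207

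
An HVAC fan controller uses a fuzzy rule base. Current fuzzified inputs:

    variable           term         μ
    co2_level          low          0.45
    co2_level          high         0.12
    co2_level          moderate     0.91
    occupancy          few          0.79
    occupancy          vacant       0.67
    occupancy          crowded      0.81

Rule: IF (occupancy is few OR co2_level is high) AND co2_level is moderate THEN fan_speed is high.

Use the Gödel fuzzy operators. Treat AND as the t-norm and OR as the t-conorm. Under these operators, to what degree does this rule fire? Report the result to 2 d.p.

firing strength: (few=0.79 OR high=0.12) = 0.79; AND[min(a, b)] with moderate=0.91 → w = 0.79

0.79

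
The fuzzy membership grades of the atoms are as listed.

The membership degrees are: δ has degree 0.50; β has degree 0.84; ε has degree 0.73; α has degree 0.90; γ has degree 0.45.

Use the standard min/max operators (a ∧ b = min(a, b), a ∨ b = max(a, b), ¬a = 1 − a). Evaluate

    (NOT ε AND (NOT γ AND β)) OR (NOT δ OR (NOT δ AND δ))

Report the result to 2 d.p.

0.50

NOT ε = 1 − 0.73 = 0.27
NOT γ = 1 − 0.45 = 0.55
NOT γ AND β = min(a, b) on (0.55, 0.84) = 0.55
NOT ε AND (NOT γ AND β) = min(a, b) on (0.27, 0.55) = 0.27
NOT δ = 1 − 0.50 = 0.50
NOT δ = 1 − 0.50 = 0.50
NOT δ AND δ = min(a, b) on (0.50, 0.50) = 0.50
NOT δ OR (NOT δ AND δ) = max(a, b) on (0.50, 0.50) = 0.50
(NOT ε AND (NOT γ AND β)) OR (NOT δ OR (NOT δ AND δ)) = max(a, b) on (0.27, 0.50) = 0.50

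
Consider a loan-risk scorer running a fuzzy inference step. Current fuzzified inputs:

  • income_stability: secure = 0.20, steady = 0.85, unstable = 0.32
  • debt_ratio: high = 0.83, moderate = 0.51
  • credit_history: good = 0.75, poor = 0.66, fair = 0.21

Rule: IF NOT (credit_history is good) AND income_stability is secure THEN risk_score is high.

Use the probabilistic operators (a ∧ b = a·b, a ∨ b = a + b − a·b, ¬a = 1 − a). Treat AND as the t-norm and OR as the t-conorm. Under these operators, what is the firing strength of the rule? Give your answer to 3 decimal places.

firing strength: ¬good=1−0.75=0.25, secure=0.20; AND[a·b] → w = 0.0500

0.050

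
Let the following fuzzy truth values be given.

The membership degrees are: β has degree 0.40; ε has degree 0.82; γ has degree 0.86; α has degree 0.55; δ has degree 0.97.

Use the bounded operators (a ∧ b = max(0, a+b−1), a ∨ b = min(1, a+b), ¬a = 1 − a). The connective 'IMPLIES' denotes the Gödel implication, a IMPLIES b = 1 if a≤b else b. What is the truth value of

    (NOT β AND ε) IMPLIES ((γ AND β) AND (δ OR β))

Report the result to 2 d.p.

NOT β = 1 − 0.40 = 0.60
NOT β AND ε = max(0, a+b−1) on (0.60, 0.82) = 0.42
γ AND β = max(0, a+b−1) on (0.86, 0.40) = 0.26
δ OR β = min(1, a+b) on (0.97, 0.40) = 1.00
(γ AND β) AND (δ OR β) = max(0, a+b−1) on (0.26, 1.00) = 0.26
(NOT β AND ε) IMPLIES ((γ AND β) AND (δ OR β))  [Gödel: 1 if a≤b else b] with a=0.42, b=0.26 → 0.26

0.26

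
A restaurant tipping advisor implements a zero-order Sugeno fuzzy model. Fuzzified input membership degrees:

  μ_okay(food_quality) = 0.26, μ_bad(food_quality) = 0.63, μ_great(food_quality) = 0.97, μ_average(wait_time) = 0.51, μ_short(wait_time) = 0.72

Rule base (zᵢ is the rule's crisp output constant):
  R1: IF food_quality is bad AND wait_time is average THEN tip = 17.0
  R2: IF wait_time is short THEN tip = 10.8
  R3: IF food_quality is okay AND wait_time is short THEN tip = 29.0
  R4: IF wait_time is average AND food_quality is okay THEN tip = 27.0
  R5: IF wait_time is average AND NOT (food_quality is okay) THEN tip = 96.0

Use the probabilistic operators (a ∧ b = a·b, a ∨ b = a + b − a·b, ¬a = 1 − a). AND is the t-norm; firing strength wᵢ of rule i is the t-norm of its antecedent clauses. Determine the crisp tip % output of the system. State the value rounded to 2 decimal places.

33.64

R1 (z=17.0): bad=0.63, average=0.51; AND[a·b] → w = 0.3213
R2 (z=10.8): short=0.72 → w = 0.7200
R3 (z=29.0): okay=0.26, short=0.72; AND[a·b] → w = 0.1872
R4 (z=27.0): average=0.51, okay=0.26; AND[a·b] → w = 0.1326
R5 (z=96.0): average=0.51, ¬okay=1−0.26=0.74; AND[a·b] → w = 0.3774
Weighted average = (0.3213·17.0 + 0.7200·10.8 + 0.1872·29.0 + 0.1326·27.0 + 0.3774·96.0) / (0.3213 + 0.7200 + 0.1872 + 0.1326 + 0.3774)
  = 58.4775 / 1.7385 = 33.64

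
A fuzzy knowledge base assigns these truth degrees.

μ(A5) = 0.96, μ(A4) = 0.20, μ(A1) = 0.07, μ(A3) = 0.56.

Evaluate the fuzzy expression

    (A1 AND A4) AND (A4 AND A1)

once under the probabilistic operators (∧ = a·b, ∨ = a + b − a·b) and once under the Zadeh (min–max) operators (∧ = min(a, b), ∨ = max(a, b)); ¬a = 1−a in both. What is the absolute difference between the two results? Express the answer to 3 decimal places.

Under probabilistic:
  A1 AND A4 = a·b on (0.0700, 0.2000) = 0.0140
  A4 AND A1 = a·b on (0.2000, 0.0700) = 0.0140
  (A1 AND A4) AND (A4 AND A1) = a·b on (0.0140, 0.0140) = 0.0002
  → value = 0.0002
Under Zadeh (min–max):
  A1 AND A4 = min(a, b) on (0.07, 0.20) = 0.07
  A4 AND A1 = min(a, b) on (0.20, 0.07) = 0.07
  (A1 AND A4) AND (A4 AND A1) = min(a, b) on (0.07, 0.07) = 0.07
  → value = 0.0700
|0.0002 − 0.0700| = 0.070

0.070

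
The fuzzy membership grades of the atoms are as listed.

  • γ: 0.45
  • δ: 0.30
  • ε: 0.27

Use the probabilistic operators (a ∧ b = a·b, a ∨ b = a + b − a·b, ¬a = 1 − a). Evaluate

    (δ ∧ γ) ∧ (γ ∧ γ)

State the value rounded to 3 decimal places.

δ ∧ γ = a·b on (0.3000, 0.4500) = 0.1350
γ ∧ γ = a·b on (0.4500, 0.4500) = 0.2025
(δ ∧ γ) ∧ (γ ∧ γ) = a·b on (0.1350, 0.2025) = 0.0273

0.027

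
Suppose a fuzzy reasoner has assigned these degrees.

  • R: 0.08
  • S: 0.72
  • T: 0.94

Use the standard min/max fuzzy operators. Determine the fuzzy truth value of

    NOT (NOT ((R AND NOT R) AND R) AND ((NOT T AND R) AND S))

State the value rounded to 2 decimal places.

0.94

NOT R = 1 − 0.08 = 0.92
R AND NOT R = min(a, b) on (0.08, 0.92) = 0.08
(R AND NOT R) AND R = min(a, b) on (0.08, 0.08) = 0.08
NOT ((R AND NOT R) AND R) = 1 − 0.08 = 0.92
NOT T = 1 − 0.94 = 0.06
NOT T AND R = min(a, b) on (0.06, 0.08) = 0.06
(NOT T AND R) AND S = min(a, b) on (0.06, 0.72) = 0.06
NOT ((R AND NOT R) AND R) AND ((NOT T AND R) AND S) = min(a, b) on (0.92, 0.06) = 0.06
NOT (NOT ((R AND NOT R) AND R) AND ((NOT T AND R) AND S)) = 1 − 0.06 = 0.94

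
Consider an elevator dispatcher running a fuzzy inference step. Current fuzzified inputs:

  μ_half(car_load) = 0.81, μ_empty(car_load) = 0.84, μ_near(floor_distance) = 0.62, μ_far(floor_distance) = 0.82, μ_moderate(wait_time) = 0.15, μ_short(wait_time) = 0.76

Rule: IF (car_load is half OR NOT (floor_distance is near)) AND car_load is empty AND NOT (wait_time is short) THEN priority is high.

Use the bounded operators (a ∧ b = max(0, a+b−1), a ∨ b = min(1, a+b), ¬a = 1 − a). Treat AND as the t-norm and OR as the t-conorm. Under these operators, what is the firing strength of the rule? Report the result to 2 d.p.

firing strength: (half=0.81 OR ¬near=1−0.62=0.38) = 1.00; AND[max(0, a+b−1)] with empty=0.84, ¬short=1−0.76=0.24 → w = 0.08

0.08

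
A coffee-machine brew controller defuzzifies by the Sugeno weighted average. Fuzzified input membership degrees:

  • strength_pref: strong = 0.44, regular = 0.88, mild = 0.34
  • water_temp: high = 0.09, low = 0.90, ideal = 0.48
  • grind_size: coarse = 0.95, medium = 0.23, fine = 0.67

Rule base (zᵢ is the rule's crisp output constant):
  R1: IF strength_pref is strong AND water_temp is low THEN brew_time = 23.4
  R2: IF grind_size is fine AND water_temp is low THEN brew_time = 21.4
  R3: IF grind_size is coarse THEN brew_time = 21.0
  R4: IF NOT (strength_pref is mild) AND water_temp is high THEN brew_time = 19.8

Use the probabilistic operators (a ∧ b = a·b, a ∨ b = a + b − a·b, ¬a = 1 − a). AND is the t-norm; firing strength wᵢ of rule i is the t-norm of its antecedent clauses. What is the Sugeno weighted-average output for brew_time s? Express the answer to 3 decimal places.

21.558

R1 (z=23.4): strong=0.44, low=0.90; AND[a·b] → w = 0.3960
R2 (z=21.4): fine=0.67, low=0.90; AND[a·b] → w = 0.6030
R3 (z=21.0): coarse=0.95 → w = 0.9500
R4 (z=19.8): ¬mild=1−0.34=0.66, high=0.09; AND[a·b] → w = 0.0594
Weighted average = (0.3960·23.4 + 0.6030·21.4 + 0.9500·21.0 + 0.0594·19.8) / (0.3960 + 0.6030 + 0.9500 + 0.0594)
  = 43.2967 / 2.0084 = 21.558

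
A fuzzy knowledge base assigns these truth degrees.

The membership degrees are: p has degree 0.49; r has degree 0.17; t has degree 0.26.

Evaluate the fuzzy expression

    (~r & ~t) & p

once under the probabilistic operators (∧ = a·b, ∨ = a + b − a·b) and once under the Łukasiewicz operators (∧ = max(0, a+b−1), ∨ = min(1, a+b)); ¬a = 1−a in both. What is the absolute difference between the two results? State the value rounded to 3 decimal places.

0.241

Under probabilistic:
  ~r = 1 − 0.1700 = 0.8300
  ~t = 1 − 0.2600 = 0.7400
  ~r & ~t = a·b on (0.8300, 0.7400) = 0.6142
  (~r & ~t) & p = a·b on (0.6142, 0.4900) = 0.3010
  → value = 0.3010
Under Łukasiewicz:
  ~r = 1 − 0.17 = 0.83
  ~t = 1 − 0.26 = 0.74
  ~r & ~t = max(0, a+b−1) on (0.83, 0.74) = 0.57
  (~r & ~t) & p = max(0, a+b−1) on (0.57, 0.49) = 0.06
  → value = 0.0600
|0.3010 − 0.0600| = 0.241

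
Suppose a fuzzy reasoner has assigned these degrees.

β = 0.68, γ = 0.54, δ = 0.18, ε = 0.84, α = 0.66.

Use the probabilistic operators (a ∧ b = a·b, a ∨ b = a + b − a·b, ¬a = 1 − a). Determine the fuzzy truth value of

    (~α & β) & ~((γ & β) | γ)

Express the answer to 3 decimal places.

0.067

~α = 1 − 0.6600 = 0.3400
~α & β = a·b on (0.3400, 0.6800) = 0.2312
γ & β = a·b on (0.5400, 0.6800) = 0.3672
(γ & β) | γ = a + b − a·b on (0.3672, 0.5400) = 0.7089
~((γ & β) | γ) = 1 − 0.7089 = 0.2911
(~α & β) & ~((γ & β) | γ) = a·b on (0.2312, 0.2911) = 0.0673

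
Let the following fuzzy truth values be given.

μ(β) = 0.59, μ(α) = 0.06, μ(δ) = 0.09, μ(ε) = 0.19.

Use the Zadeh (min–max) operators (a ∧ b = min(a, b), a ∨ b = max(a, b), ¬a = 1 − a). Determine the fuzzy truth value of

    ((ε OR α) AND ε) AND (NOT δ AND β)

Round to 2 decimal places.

0.19

ε OR α = max(a, b) on (0.19, 0.06) = 0.19
(ε OR α) AND ε = min(a, b) on (0.19, 0.19) = 0.19
NOT δ = 1 − 0.09 = 0.91
NOT δ AND β = min(a, b) on (0.91, 0.59) = 0.59
((ε OR α) AND ε) AND (NOT δ AND β) = min(a, b) on (0.19, 0.59) = 0.19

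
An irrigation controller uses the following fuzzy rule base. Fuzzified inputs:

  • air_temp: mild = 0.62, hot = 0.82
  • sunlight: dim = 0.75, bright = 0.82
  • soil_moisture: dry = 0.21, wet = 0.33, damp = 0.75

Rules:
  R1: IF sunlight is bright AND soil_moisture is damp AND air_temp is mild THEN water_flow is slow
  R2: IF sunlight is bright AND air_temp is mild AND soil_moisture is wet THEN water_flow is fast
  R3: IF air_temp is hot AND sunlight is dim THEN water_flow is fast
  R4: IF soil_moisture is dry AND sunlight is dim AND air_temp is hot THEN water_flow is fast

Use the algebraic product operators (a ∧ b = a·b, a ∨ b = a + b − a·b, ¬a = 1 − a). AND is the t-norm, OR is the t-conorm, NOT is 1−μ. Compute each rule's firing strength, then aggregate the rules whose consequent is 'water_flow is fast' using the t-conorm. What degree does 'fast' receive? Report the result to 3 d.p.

R1: bright=0.82, damp=0.75, mild=0.62; AND[a·b] → w = 0.3813
R2: bright=0.82, mild=0.62, wet=0.33; AND[a·b] → w = 0.1678
R3: hot=0.82, dim=0.75; AND[a·b] → w = 0.6150
R4: dry=0.21, dim=0.75, hot=0.82; AND[a·b] → w = 0.1291
Rules with consequent 'fast': {R2, R3, R4} → strengths 0.1678, 0.6150, 0.1291
Aggregate via t-conorm [a + b − a·b]: 0.7210

0.721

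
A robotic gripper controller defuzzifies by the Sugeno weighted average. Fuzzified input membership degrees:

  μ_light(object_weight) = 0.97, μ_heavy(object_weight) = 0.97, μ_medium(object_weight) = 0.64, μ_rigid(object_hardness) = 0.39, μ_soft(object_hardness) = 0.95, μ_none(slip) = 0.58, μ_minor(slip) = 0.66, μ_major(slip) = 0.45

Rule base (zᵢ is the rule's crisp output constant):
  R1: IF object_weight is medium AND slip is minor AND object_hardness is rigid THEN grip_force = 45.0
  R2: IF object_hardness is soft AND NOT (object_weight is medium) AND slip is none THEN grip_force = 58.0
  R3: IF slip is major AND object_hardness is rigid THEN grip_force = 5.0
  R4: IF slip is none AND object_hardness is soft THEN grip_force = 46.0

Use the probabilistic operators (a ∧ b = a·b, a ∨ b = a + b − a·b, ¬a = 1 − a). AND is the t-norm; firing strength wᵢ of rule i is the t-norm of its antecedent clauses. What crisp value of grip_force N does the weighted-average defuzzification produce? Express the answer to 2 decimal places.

R1 (z=45.0): medium=0.64, minor=0.66, rigid=0.39; AND[a·b] → w = 0.1647
R2 (z=58.0): soft=0.95, ¬medium=1−0.64=0.36, none=0.58; AND[a·b] → w = 0.1984
R3 (z=5.0): major=0.45, rigid=0.39; AND[a·b] → w = 0.1755
R4 (z=46.0): none=0.58, soft=0.95; AND[a·b] → w = 0.5510
Weighted average = (0.1647·45.0 + 0.1984·58.0 + 0.1755·5.0 + 0.5510·46.0) / (0.1647 + 0.1984 + 0.1755 + 0.5510)
  = 45.1415 / 1.0896 = 41.43

41.43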